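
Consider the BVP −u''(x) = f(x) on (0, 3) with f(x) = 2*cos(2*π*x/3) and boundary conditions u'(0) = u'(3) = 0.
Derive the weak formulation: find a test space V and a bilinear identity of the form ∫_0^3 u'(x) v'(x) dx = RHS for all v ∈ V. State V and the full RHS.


V = H^1(0, 3) (no boundary constraint on v; u is determined up to an additive constant); weak form: ∫_0^3 u'v' dx = ∫_0^3 (2*cos(2*π*x/3)) v dx for all v ∈ V.

Multiply both sides by a test function v and integrate from 0 to 3:
  ∫_0^3 −u''(x) v(x) dx = ∫_0^3 f(x) v(x) dx.
Integrate the LHS by parts once:
  ∫_0^3 −u'' v dx = −[u'(x) v(x)]_0^3 + ∫_0^3 u'(x) v'(x) dx.
Thus ∫_0^3 u'(x) v'(x) dx = ∫_0^3 f(x) v(x) dx + [u'(x) v(x)]_0^3.
Choose V so that boundary terms are either known or forced to vanish.
u has homogeneous Neumann: u'(0) = u'(3) = 0. So [u' v]_0^3 = 0·v(3) − 0·v(0) = 0 for any v; take V = H^1(0, 3).
Weak formulation: find u (satisfying any essential BC) such that ∫_0^3 u'(x) v'(x) dx = ∫_0^3 f v dx for all v ∈ V (homogeneous Neumann, so boundary terms vanish).
Substituting f(x) = 2*cos(2*π*x/3), the right-hand side is ∫_0^3 (2*cos(2*π*x/3)) v dx.
Compatibility check (pure Neumann): taking v ≡ 1 ∈ V gives 0 = ∫_0^3 f dx + (0) − (0), i.e. ∫_0^3 f dx must equal u'(0) − u'(3) = 0. Indeed ∫_0^3 (2*cos(2*π*x/3)) dx = 0, so the data are compatible. The solution is then unique only up to an additive constant (fix it e.g. by requiring ∫_0^3 u dx = 0).


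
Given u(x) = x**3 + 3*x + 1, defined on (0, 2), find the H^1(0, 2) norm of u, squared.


||u||_{H^1}^2 = 1584/7

The H^1 norm (squared) on an interval (0, L) is
  ||u||_{H^1}^2 = ∫_0^L u(x)^2 dx + ∫_0^L u'(x)^2 dx.
Compute u'(x) = 3*x**2 + 3.
Then u(x)^2 = x**6 + 6*x**4 + 2*x**3 + 9*x**2 + 6*x + 1 and u'(x)^2 = 9*x**4 + 18*x**2 + 9.
Integrate each monomial from 0 to 2 using ∫_0^2 c·x^n dx = c·2^(n+1)/(n+1):
  ∫_0^2 u(x)^2 dx = ∫_0^2 (x^6 + 6*x^4 + 2*x^3 + 9*x^2 + 6*x + 1) dx. Term by term:
    ∫_0^2 x^6 dx = 128/7;  ∫_0^2 6*x^4 dx = 192/5;  ∫_0^2 2*x^3 dx = 8;
    ∫_0^2 9*x^2 dx = 24;  ∫_0^2 6*x dx = 12;  ∫_0^2 1 dx = 2.
  Sum: 128/7 + 192/5 + 8 + 24 + 12 + 2 = 3594/35.
  ∫_0^2 u'(x)^2 dx = ∫_0^2 (9*x^4 + 18*x^2 + 9) dx. Term by term:
    ∫_0^2 9*x^4 dx = 288/5;  ∫_0^2 18*x^2 dx = 48;  ∫_0^2 9 dx = 18.
  Sum: 288/5 + 48 + 18 = 618/5.
Adding: ||u||_{H^1}^2 = 3594/35 + 618/5 = 1584/7.


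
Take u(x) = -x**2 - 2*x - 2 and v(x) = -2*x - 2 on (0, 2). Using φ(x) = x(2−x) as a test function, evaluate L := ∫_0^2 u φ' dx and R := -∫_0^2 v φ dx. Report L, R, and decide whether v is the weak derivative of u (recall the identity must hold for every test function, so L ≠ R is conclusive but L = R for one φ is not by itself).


LHS = 16/3, RHS = 16/3. Yes, v = u' weakly.

u(x) = -x**2 - 2*x - 2, classical derivative u'(x) = -2*x - 2.
φ(x) = x(2−x), so φ'(x) = 2 - 2*x.
Note φ(0) = φ(2) = 0, so the boundary term u·φ vanishes.
LHS = ∫_0^2 u(x) φ'(x) dx = ∫_0^2 (2*x^3 + 2*x^2 - 4) dx. Term by term:
  ∫_0^2 2*x^3 dx = 8;  ∫_0^2 2*x^2 dx = 16/3;  ∫_0^2 -4 dx = -8.
Sum: 8 + 16/3 − 8 = 16/3.
So LHS = 16/3.
∫_0^2 v(x) φ(x) dx = ∫_0^2 (2*x^3 - 2*x^2 - 4*x) dx. Term by term:
  ∫_0^2 2*x^3 dx = 8;  ∫_0^2 -2*x^2 dx = -16/3;  ∫_0^2 -4*x dx = -8.
Sum: 8 − 16/3 − 8 = -16/3.
So RHS = -∫_0^2 v(x) φ(x) dx = 16/3.
LHS = RHS, so the identity holds for this test φ.
Moreover u is smooth here and v(x) = u'(x) = -2*x - 2 pointwise, so the identity holds for every test function. Hence v is the weak derivative of u.


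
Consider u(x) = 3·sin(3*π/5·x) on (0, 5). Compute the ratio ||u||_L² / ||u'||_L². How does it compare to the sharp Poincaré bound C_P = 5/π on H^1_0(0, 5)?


||u||_L² / ||u'||_L² = 5/(3*π) < C_P = 5/π.

u(x) = 3·sin(3*π/5·x), so u'(x) = 9*π*cos(3*π*x/5)/5.
Writing u(x) = A·sin(kπx/L) with A = 3 and k = 3, use ∫_0^L sin²(kπx/L) dx = L/2 and ∫_0^L cos²(kπx/L) dx = L/2.
u² = 9·sin²(3*π/5·x) and (u')² = 81*π^2/25·cos²(3*π/5·x), and each of sin², cos² integrates to L/2 = 5/2 over (0, 5).
∫_0^5 u² dx = 45/2, so ||u||_L² = 3*sqrt(10)/2.
∫_0^5 (u')² dx = 81*π^2/10, so ||u'||_L² = 9*sqrt(10)*π/10.
Ratio ||u||_L² / ||u'||_L² = 5/(3*π).
Sharp Poincaré constant on H^1_0(0, 5) is C_P = L/π = 5/π, achieved by sin(π/5·x).
This is the k = 3 harmonic; the ratio L/(kπ) is strictly less than C_P = L/π, consistent with the sharp inequality ||u||_L² ≤ C_P ||u'||_L².


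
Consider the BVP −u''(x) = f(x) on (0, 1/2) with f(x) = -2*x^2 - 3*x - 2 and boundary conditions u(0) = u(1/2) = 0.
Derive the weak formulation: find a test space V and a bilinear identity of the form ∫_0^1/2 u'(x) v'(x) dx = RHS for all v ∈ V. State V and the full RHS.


V = H^1_0(0, 1/2) (so v(0) = v(1/2) = 0); weak form: ∫_0^1/2 u'v' dx = ∫_0^1/2 (-2*x^2 - 3*x - 2) v dx for all v ∈ V.

Multiply both sides by a test function v and integrate from 0 to 1/2:
  ∫_0^1/2 −u''(x) v(x) dx = ∫_0^1/2 f(x) v(x) dx.
Integrate the LHS by parts once:
  ∫_0^1/2 −u'' v dx = −[u'(x) v(x)]_0^1/2 + ∫_0^1/2 u'(x) v'(x) dx.
Thus ∫_0^1/2 u'(x) v'(x) dx = ∫_0^1/2 f(x) v(x) dx + [u'(x) v(x)]_0^1/2.
Choose V so that boundary terms are either known or forced to vanish.
u is Dirichlet: u(0) = u(1/2) = 0. Let V = H^1_0(0, 1/2); then v(0) = v(1/2) = 0, and [u' v]_0^1/2 = 0.
Weak formulation: find u (satisfying any essential BC) such that ∫_0^1/2 u'(x) v'(x) dx = ∫_0^1/2 f v dx for all v ∈ V.
Substituting f(x) = -2*x^2 - 3*x - 2, the right-hand side is ∫_0^1/2 (-2*x^2 - 3*x - 2) v dx.


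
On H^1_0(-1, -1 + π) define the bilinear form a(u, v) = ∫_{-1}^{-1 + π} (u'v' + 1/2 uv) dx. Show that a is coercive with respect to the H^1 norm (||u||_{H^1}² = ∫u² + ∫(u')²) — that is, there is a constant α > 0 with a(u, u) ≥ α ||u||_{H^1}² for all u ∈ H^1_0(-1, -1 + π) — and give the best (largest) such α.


α = 3/4

Coercivity of a(·,·) on H^1_0(-1, -1 + π) means a(u, u) ≥ α ||u||_{H^1}² for every u ∈ H^1_0.
The interval has length L = π, and Poincaré/coercivity depend only on L. Here a(u, u) = ∫(u')² + (1/2)·∫u².
Here 0 < c = 1/2 < 1. The condition a(u,u) ≥ α||u||_{H^1}² reads (1−α)∫(u')² ≥ (α−c)∫u². Any admissible α is ≤ 1 (rapidly oscillating u have ∫u²/∫(u')² → 0), and α = 1 would force 0 ≥ (1−c)∫u², impossible since c < 1; so 1−α > 0. By the sharp Poincaré inequality on H^1_0 of an interval of length L, ∫(u')² ≥ (π/L)²∫u² with equality for the first sine mode sin(π(x−x₀)/L) (x₀ the left endpoint), so the inequality holds for all u iff (1−α)(π/L)² ≥ α − c, i.e. α ≤ ((π/L)² + c)/((π/L)² + 1) = (1 + c(L/π)²)/(1 + (L/π)²). With (π/L)² = 1 and c = 1/2, the largest admissible constant is α = ((π/L)² + c)/((π/L)² + 1).
Simplifying, α = 3/4.


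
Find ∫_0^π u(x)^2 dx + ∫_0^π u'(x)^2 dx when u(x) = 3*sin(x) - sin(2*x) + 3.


||u||_{H^1(0,π)}^2 = 36 + 41*π/2

u'(x) = 3*cos(x) - 2*cos(2*x).
Expand u² and (u')² and integrate term by term on (0, π), using: for integers n ≥ 1, ∫_0^π sin²(nx) dx = ∫_0^π cos²(nx) dx = π/2; for n ≠ n', ∫_0^π sin(nx)sin(n'x) dx = ∫_0^π cos(nx)cos(n'x) dx = 0; and by product-to-sum, ∫_0^π sin(nx)cos(n'x) dx = ½∫_0^π [sin((n+n')x) + sin((n−n')x)] dx, which is 0 when n+n' is even and 2n/(n²−n'²) when n+n' is odd (it need not vanish on (0, π)). For the constant mode: ∫_0^π 1 dx = π, ∫_0^π cos(nx) dx = 0, ∫_0^π sin(nx) dx = (1−(−1)^n)/n.
  u² squared terms: (3)²·∫1 dx = 9·π = 9*π;  (-1)²·∫sin(2x)² dx = 1·π/2 = π/2;  (3)²·∫sin(x)² dx = 9·π/2 = 9*π/2.
  u² cross terms: 2·(3)·(-1)·∫1·sin(2x) dx = -6·(0) = 0;  2·(3)·(3)·∫1·sin(x) dx = 18·(2) = 36;  2·(-1)·(3)·∫sin(2x)·sin(x) dx = -6·(0) = 0.
  So ∫_0^π u² dx = 9*π + π/2 + 9*π/2 + 0 + 36 + 0 = 36 + 14*π.
  (u')² squared terms: (-2)²·∫cos(2x)² dx = 4·π/2 = 2*π;  (3)²·∫cos(x)² dx = 9·π/2 = 9*π/2.
  (u')² cross terms: 2·(-2)·(3)·∫cos(2x)·cos(x) dx = -12·(0) = 0.
  So ∫_0^π (u')² dx = 2*π + 9*π/2 + 0 = 13*π/2.
||u||_{H^1}^2 = (36 + 14*π) + (13*π/2) = 36 + 41*π/2.


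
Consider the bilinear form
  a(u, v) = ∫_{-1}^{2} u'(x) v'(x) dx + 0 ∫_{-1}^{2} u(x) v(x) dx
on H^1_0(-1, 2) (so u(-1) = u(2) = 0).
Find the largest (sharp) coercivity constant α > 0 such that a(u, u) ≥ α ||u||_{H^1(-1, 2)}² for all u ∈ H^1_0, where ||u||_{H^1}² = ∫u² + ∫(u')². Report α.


α = π^2/(9 + π^2)

Coercivity of a(·,·) on H^1_0(-1, 2) means a(u, u) ≥ α ||u||_{H^1}² for every u ∈ H^1_0.
The interval has length L = 3, and Poincaré/coercivity depend only on L. Here a(u, u) = ∫(u')² + (0)·∫u².
Here c = 0, so a(u,u) = ∫(u')² alone. The condition a(u,u) ≥ α||u||_{H^1}² reads (1−α)∫(u')² ≥ (α−c)∫u². Any admissible α is ≤ 1 (rapidly oscillating u have ∫u²/∫(u')² → 0), and α = 1 would force 0 ≥ (1−c)∫u², impossible since c < 1; so 1−α > 0. By the sharp Poincaré inequality on H^1_0 of an interval of length L, ∫(u')² ≥ (π/L)²∫u² with equality for the first sine mode sin(π(x−x₀)/L) (x₀ the left endpoint), so the inequality holds for all u iff (1−α)(π/L)² ≥ α − c, i.e. α ≤ ((π/L)² + c)/((π/L)² + 1) = (1 + c(L/π)²)/(1 + (L/π)²). (Direct route, valid since c ≤ 0: Poincaré gives c∫u² ≥ c(L/π)²∫(u')², so a(u,u) ≥ (1 + c(L/π)²)∫(u')², while ||u||_{H^1}² ≤ (1 + (L/π)²)∫(u')²; dividing yields the same α.) With (π/L)² = π^2/9 and c = 0, the largest admissible constant is α = ((π/L)² + c)/((π/L)² + 1).
Simplifying, α = π^2/(9 + π^2).


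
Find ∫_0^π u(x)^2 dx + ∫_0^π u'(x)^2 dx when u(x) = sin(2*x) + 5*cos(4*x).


||u||_{H^1(0,π)}^2 = 215*π

u'(x) = -20*sin(4*x) + 2*cos(2*x).
Expand u² and (u')² and integrate term by term on (0, π), using: for integers n ≥ 1, ∫_0^π sin²(nx) dx = ∫_0^π cos²(nx) dx = π/2; for n ≠ n', ∫_0^π sin(nx)sin(n'x) dx = ∫_0^π cos(nx)cos(n'x) dx = 0; and by product-to-sum, ∫_0^π sin(nx)cos(n'x) dx = ½∫_0^π [sin((n+n')x) + sin((n−n')x)] dx, which is 0 when n+n' is even and 2n/(n²−n'²) when n+n' is odd (it need not vanish on (0, π)).
  u² squared terms: (5)²·∫cos(4x)² dx = 25·π/2 = 25*π/2;  (1)²·∫sin(2x)² dx = 1·π/2 = π/2.
  u² cross terms: 2·(5)·(1)·∫cos(4x)·sin(2x) dx = 10·(0) = 0.
  So ∫_0^π u² dx = 25*π/2 + π/2 + 0 = 13*π.
  (u')² squared terms: (-20)²·∫sin(4x)² dx = 400·π/2 = 200*π;  (2)²·∫cos(2x)² dx = 4·π/2 = 2*π.
  (u')² cross terms: 2·(-20)·(2)·∫sin(4x)·cos(2x) dx = -80·(0) = 0.
  So ∫_0^π (u')² dx = 200*π + 2*π + 0 = 202*π.
||u||_{H^1}^2 = (13*π) + (202*π) = 215*π.


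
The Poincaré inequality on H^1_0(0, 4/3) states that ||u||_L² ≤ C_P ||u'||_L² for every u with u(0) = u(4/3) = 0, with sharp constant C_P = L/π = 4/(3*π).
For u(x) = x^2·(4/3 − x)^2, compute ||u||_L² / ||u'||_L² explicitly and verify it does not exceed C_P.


||u||_L² / ||u'||_L² = 2*sqrt(3)/9 < C_P = 4/(3*π).

u(x) = x^2·(4/3 − x)^2, so u'(x) = 4*x*(3*x - 4)*(3*x - 2)/9.
u(x) = x^2·(4/3 − x)^2 vanishes at x = 0 and x = 4/3, so u ∈ H^1_0(0, 4/3). Differentiate via the product rule and integrate the resulting polynomials term by term.
  ∫_0^4/3 u² dx = ∫_0^4/3 (x^8 - 16*x^7/3 + 32*x^6/3 - 256*x^5/27 + 256*x^4/81) dx. Term by term:
    ∫_0^4/3 x^8 dx = 262144/177147;  ∫_0^4/3 -16*x^7/3 dx = -131072/19683;  ∫_0^4/3 32*x^6/3 dx = 524288/45927;
    ∫_0^4/3 -256*x^5/27 dx = -524288/59049;  ∫_0^4/3 256*x^4/81 dx = 262144/98415.
  Sum: 262144/177147 − 131072/19683 + 524288/45927 − 524288/59049 + 262144/98415 = 131072/6200145.
  ∫_0^4/3 (u')² dx = ∫_0^4/3 (16*x^6 - 64*x^5 + 832*x^4/9 - 512*x^3/9 + 1024*x^2/81) dx. Term by term:
    ∫_0^4/3 16*x^6 dx = 262144/15309;  ∫_0^4/3 -64*x^5 dx = -131072/2187;  ∫_0^4/3 832*x^4/9 dx = 851968/10935;
    ∫_0^4/3 -512*x^3/9 dx = -32768/729;  ∫_0^4/3 1024*x^2/81 dx = 65536/6561.
  Sum: 262144/15309 − 131072/2187 + 851968/10935 − 32768/729 + 65536/6561 = 32768/229635.
∫_0^4/3 u² dx = 131072/6200145, so ||u||_L² = 256*sqrt(210)/25515.
∫_0^4/3 (u')² dx = 32768/229635, so ||u'||_L² = 128*sqrt(70)/2835.
Ratio ||u||_L² / ||u'||_L² = 2*sqrt(3)/9.
Sharp Poincaré constant on H^1_0(0, 4/3) is C_P = L/π = 4/(3*π), achieved by sin(3*π/4·x).
A polynomial bump cannot attain the sharp Poincaré constant (only the first sine eigenfunction does), so the ratio is strictly less than C_P, consistent with ||u||_L² ≤ C_P ||u'||_L².


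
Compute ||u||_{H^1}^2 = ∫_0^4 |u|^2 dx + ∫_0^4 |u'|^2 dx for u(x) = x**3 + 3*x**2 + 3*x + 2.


||u||_{H^1}^2 = 598492/35

The H^1 norm (squared) on an interval (0, L) is
  ||u||_{H^1}^2 = ∫_0^L u(x)^2 dx + ∫_0^L u'(x)^2 dx.
Compute u'(x) = 3*x**2 + 6*x + 3.
Then u(x)^2 = x**6 + 6*x**5 + 15*x**4 + 22*x**3 + 21*x**2 + 12*x + 4 and u'(x)^2 = 9*x**4 + 36*x**3 + 54*x**2 + 36*x + 9.
Integrate each monomial from 0 to 4 using ∫_0^4 c·x^n dx = c·4^(n+1)/(n+1):
  ∫_0^4 u(x)^2 dx = ∫_0^4 (x^6 + 6*x^5 + 15*x^4 + 22*x^3 + 21*x^2 + 12*x + 4) dx. Term by term:
    ∫_0^4 x^6 dx = 16384/7;  ∫_0^4 6*x^5 dx = 4096;  ∫_0^4 15*x^4 dx = 3072;
    ∫_0^4 22*x^3 dx = 1408;  ∫_0^4 21*x^2 dx = 448;  ∫_0^4 12*x dx = 96;
    ∫_0^4 4 dx = 16.
  Sum: 16384/7 + 4096 + 3072 + 1408 + 448 + 96 + 16 = 80336/7.
  ∫_0^4 u'(x)^2 dx = ∫_0^4 (9*x^4 + 36*x^3 + 54*x^2 + 36*x + 9) dx. Term by term:
    ∫_0^4 9*x^4 dx = 9216/5;  ∫_0^4 36*x^3 dx = 2304;  ∫_0^4 54*x^2 dx = 1152;
    ∫_0^4 36*x dx = 288;  ∫_0^4 9 dx = 36.
  Sum: 9216/5 + 2304 + 1152 + 288 + 36 = 28116/5.
Adding: ||u||_{H^1}^2 = 80336/7 + 28116/5 = 598492/35.


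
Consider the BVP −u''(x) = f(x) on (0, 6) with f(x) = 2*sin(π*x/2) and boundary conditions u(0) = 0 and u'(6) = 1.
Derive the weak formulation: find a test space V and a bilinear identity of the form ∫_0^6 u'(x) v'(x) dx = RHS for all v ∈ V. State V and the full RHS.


V = {v ∈ H^1(0, 6) : v(0) = 0} (test functions vanish at x = 0 where u is specified); weak form: ∫_0^6 u'v' dx = ∫_0^6 (2*sin(π*x/2)) v dx + v(6) for all v ∈ V.

Multiply both sides by a test function v and integrate from 0 to 6:
  ∫_0^6 −u''(x) v(x) dx = ∫_0^6 f(x) v(x) dx.
Integrate the LHS by parts once:
  ∫_0^6 −u'' v dx = −[u'(x) v(x)]_0^6 + ∫_0^6 u'(x) v'(x) dx.
Thus ∫_0^6 u'(x) v'(x) dx = ∫_0^6 f(x) v(x) dx + [u'(x) v(x)]_0^6.
Choose V so that boundary terms are either known or forced to vanish.
Mixed BC: u(0) = 0 (Dirichlet) and u'(6) = 1 (Neumann). Define V = {v ∈ H^1(0, 6) : v(0) = 0}. Then [u' v]_0^6 = u'(6)·v(6) − u'(0)·0 = v(6).
Weak formulation: find u (satisfying any essential BC) such that ∫_0^6 u'(x) v'(x) dx = ∫_0^6 f v dx + v(6) for all v ∈ V (Dirichlet at 0 absorbed into V; Neumann datum at x = 6 contributes the boundary term).
Substituting f(x) = 2*sin(π*x/2), the right-hand side is ∫_0^6 (2*sin(π*x/2)) v dx + v(6).


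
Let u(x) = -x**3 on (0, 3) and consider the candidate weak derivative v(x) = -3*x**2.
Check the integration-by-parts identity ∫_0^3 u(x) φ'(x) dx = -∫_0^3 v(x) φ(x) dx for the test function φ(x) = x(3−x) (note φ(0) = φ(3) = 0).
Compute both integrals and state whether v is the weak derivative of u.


LHS = 729/20, RHS = 729/20. Yes, v = u' weakly.

u(x) = -x**3, classical derivative u'(x) = -3*x**2.
φ(x) = x(3−x), so φ'(x) = 3 - 2*x.
Note φ(0) = φ(3) = 0, so the boundary term u·φ vanishes.
LHS = ∫_0^3 u(x) φ'(x) dx = ∫_0^3 (2*x^4 - 3*x^3) dx. Term by term:
  ∫_0^3 2*x^4 dx = 486/5;  ∫_0^3 -3*x^3 dx = -243/4.
Sum: 486/5 − 243/4 = 729/20.
So LHS = 729/20.
∫_0^3 v(x) φ(x) dx = ∫_0^3 (3*x^4 - 9*x^3) dx. Term by term:
  ∫_0^3 3*x^4 dx = 729/5;  ∫_0^3 -9*x^3 dx = -729/4.
Sum: 729/5 − 729/4 = -729/20.
So RHS = -∫_0^3 v(x) φ(x) dx = 729/20.
LHS = RHS, so the identity holds for this test φ.
Moreover u is smooth here and v(x) = u'(x) = -3*x**2 pointwise, so the identity holds for every test function. Hence v is the weak derivative of u.


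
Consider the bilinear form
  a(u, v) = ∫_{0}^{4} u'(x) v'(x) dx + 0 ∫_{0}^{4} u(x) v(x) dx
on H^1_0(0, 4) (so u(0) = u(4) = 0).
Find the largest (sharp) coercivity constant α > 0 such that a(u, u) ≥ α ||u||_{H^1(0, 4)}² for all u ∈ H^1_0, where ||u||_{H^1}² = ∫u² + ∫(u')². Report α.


α = π^2/(π^2 + 16)

Coercivity of a(·,·) on H^1_0(0, 4) means a(u, u) ≥ α ||u||_{H^1}² for every u ∈ H^1_0.
The interval has length L = 4, and Poincaré/coercivity depend only on L. Here a(u, u) = ∫(u')² + (0)·∫u².
Here c = 0, so a(u,u) = ∫(u')² alone. The condition a(u,u) ≥ α||u||_{H^1}² reads (1−α)∫(u')² ≥ (α−c)∫u². Any admissible α is ≤ 1 (rapidly oscillating u have ∫u²/∫(u')² → 0), and α = 1 would force 0 ≥ (1−c)∫u², impossible since c < 1; so 1−α > 0. By the sharp Poincaré inequality on H^1_0 of an interval of length L, ∫(u')² ≥ (π/L)²∫u² with equality for the first sine mode sin(π(x−x₀)/L) (x₀ the left endpoint), so the inequality holds for all u iff (1−α)(π/L)² ≥ α − c, i.e. α ≤ ((π/L)² + c)/((π/L)² + 1) = (1 + c(L/π)²)/(1 + (L/π)²). (Direct route, valid since c ≤ 0: Poincaré gives c∫u² ≥ c(L/π)²∫(u')², so a(u,u) ≥ (1 + c(L/π)²)∫(u')², while ||u||_{H^1}² ≤ (1 + (L/π)²)∫(u')²; dividing yields the same α.) With (π/L)² = π^2/16 and c = 0, the largest admissible constant is α = ((π/L)² + c)/((π/L)² + 1).
Simplifying, α = π^2/(π^2 + 16).


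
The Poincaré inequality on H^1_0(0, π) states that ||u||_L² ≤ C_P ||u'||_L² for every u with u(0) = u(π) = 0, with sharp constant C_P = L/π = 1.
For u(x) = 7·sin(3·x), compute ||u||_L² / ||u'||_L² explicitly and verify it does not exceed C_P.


||u||_L² / ||u'||_L² = 1/3 < C_P = 1.

u(x) = 7·sin(3·x), so u'(x) = 21*cos(3*x).
Writing u(x) = A·sin(kπx/L) with A = 7 and k = 3, use ∫_0^L sin²(kπx/L) dx = L/2 and ∫_0^L cos²(kπx/L) dx = L/2.
u² = 49·sin²(3·x) and (u')² = 441·cos²(3·x), and each of sin², cos² integrates to L/2 = π/2 over (0, π).
∫_0^π u² dx = 49*π/2, so ||u||_L² = 7*sqrt(2)*sqrt(π)/2.
∫_0^π (u')² dx = 441*π/2, so ||u'||_L² = 21*sqrt(2)*sqrt(π)/2.
Ratio ||u||_L² / ||u'||_L² = 1/3.
Sharp Poincaré constant on H^1_0(0, π) is C_P = L/π = 1, achieved by sin(x).
This is the k = 3 harmonic; the ratio L/(kπ) is strictly less than C_P = L/π, consistent with the sharp inequality ||u||_L² ≤ C_P ||u'||_L².


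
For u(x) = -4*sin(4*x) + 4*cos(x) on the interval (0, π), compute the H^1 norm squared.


||u||_{H^1(0,π)}^2 = -512/15 + 152*π

u'(x) = -4*sin(x) - 16*cos(4*x).
Expand u² and (u')² and integrate term by term on (0, π), using: for integers n ≥ 1, ∫_0^π sin²(nx) dx = ∫_0^π cos²(nx) dx = π/2; for n ≠ n', ∫_0^π sin(nx)sin(n'x) dx = ∫_0^π cos(nx)cos(n'x) dx = 0; and by product-to-sum, ∫_0^π sin(nx)cos(n'x) dx = ½∫_0^π [sin((n+n')x) + sin((n−n')x)] dx, which is 0 when n+n' is even and 2n/(n²−n'²) when n+n' is odd (it need not vanish on (0, π)).
  u² squared terms: (-4)²·∫sin(4x)² dx = 16·π/2 = 8*π;  (4)²·∫cos(x)² dx = 16·π/2 = 8*π.
  u² cross terms: 2·(-4)·(4)·∫sin(4x)·cos(x) dx = -32·(8/15) = -256/15.
  So ∫_0^π u² dx = 8*π + 8*π − 256/15 = -256/15 + 16*π.
  (u')² squared terms: (-16)²·∫cos(4x)² dx = 256·π/2 = 128*π;  (-4)²·∫sin(x)² dx = 16·π/2 = 8*π.
  (u')² cross terms: 2·(-16)·(-4)·∫cos(4x)·sin(x) dx = 128·(-2/15) = -256/15.
  So ∫_0^π (u')² dx = 128*π + 8*π − 256/15 = -256/15 + 136*π.
||u||_{H^1}^2 = (-256/15 + 16*π) + (-256/15 + 136*π) = -512/15 + 152*π.


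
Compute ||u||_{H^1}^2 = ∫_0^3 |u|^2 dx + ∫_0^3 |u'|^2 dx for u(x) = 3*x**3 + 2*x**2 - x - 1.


||u||_{H^1}^2 = 650913/70

The H^1 norm (squared) on an interval (0, L) is
  ||u||_{H^1}^2 = ∫_0^L u(x)^2 dx + ∫_0^L u'(x)^2 dx.
Compute u'(x) = 9*x**2 + 4*x - 1.
Then u(x)^2 = 9*x**6 + 12*x**5 - 2*x**4 - 10*x**3 - 3*x**2 + 2*x + 1 and u'(x)^2 = 81*x**4 + 72*x**3 - 2*x**2 - 8*x + 1.
Integrate each monomial from 0 to 3 using ∫_0^3 c·x^n dx = c·3^(n+1)/(n+1):
  ∫_0^3 u(x)^2 dx = ∫_0^3 (9*x^6 + 12*x^5 - 2*x^4 - 10*x^3 - 3*x^2 + 2*x + 1) dx. Term by term:
    ∫_0^3 9*x^6 dx = 19683/7;  ∫_0^3 12*x^5 dx = 1458;  ∫_0^3 -2*x^4 dx = -486/5;
    ∫_0^3 -10*x^3 dx = -405/2;  ∫_0^3 -3*x^2 dx = -27;  ∫_0^3 2*x dx = 9;
    ∫_0^3 1 dx = 3.
  Sum: 19683/7 + 1458 − 486/5 − 405/2 − 27 + 9 + 3 = 276861/70.
  ∫_0^3 u'(x)^2 dx = ∫_0^3 (81*x^4 + 72*x^3 - 2*x^2 - 8*x + 1) dx. Term by term:
    ∫_0^3 81*x^4 dx = 19683/5;  ∫_0^3 72*x^3 dx = 1458;  ∫_0^3 -2*x^2 dx = -18;
    ∫_0^3 -8*x dx = -36;  ∫_0^3 1 dx = 3.
  Sum: 19683/5 + 1458 − 18 − 36 + 3 = 26718/5.
Adding: ||u||_{H^1}^2 = 276861/70 + 26718/5 = 650913/70.


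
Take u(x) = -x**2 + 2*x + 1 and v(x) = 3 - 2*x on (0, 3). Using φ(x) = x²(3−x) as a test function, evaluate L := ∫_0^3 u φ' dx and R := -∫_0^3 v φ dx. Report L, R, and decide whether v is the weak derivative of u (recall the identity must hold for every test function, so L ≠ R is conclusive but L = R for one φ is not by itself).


LHS = 54/5, RHS = 81/20. No, v is not the weak derivative of u.

u(x) = -x**2 + 2*x + 1, classical derivative u'(x) = 2 - 2*x.
φ(x) = x²(3−x), so φ'(x) = 3*x*(2 - x).
Note φ(0) = φ(3) = 0, so the boundary term u·φ vanishes.
LHS = ∫_0^3 u(x) φ'(x) dx = ∫_0^3 (3*x^4 - 12*x^3 + 9*x^2 + 6*x) dx. Term by term:
  ∫_0^3 3*x^4 dx = 729/5;  ∫_0^3 -12*x^3 dx = -243;  ∫_0^3 9*x^2 dx = 81;
  ∫_0^3 6*x dx = 27.
Sum: 729/5 − 243 + 81 + 27 = 54/5.
So LHS = 54/5.
∫_0^3 v(x) φ(x) dx = ∫_0^3 (2*x^4 - 9*x^3 + 9*x^2) dx. Term by term:
  ∫_0^3 2*x^4 dx = 486/5;  ∫_0^3 -9*x^3 dx = -729/4;  ∫_0^3 9*x^2 dx = 81.
Sum: 486/5 − 729/4 + 81 = -81/20.
So RHS = -∫_0^3 v(x) φ(x) dx = 81/20.
LHS − RHS = 27/4 ≠ 0, so the identity fails.
(For a valid weak derivative the identity must hold for EVERY test function, in particular this one. The failure shows v is NOT the weak derivative of u.)
Correct weak derivative would be u'(x) = 2 - 2*x.


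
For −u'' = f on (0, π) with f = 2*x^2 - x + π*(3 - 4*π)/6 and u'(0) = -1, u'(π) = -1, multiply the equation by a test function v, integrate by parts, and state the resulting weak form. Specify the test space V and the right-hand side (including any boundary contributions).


V = H^1(0, π) (v unrestricted at boundary; u is determined up to an additive constant); weak form: ∫_0^π u'v' dx = ∫_0^π (2*x^2 - x + π*(3 - 4*π)/6) v dx − v(π) + v(0) for all v ∈ V.

Multiply both sides by a test function v and integrate from 0 to π:
  ∫_0^π −u''(x) v(x) dx = ∫_0^π f(x) v(x) dx.
Integrate the LHS by parts once:
  ∫_0^π −u'' v dx = −[u'(x) v(x)]_0^π + ∫_0^π u'(x) v'(x) dx.
Thus ∫_0^π u'(x) v'(x) dx = ∫_0^π f(x) v(x) dx + [u'(x) v(x)]_0^π.
Choose V so that boundary terms are either known or forced to vanish.
u has inhomogeneous Neumann u'(0) = -1, u'(π) = -1. [u' v]_0^π = (-1)·v(π) − (-1)·v(0) = − v(π) + v(0). Take V = H^1(0, π); boundary term becomes part of RHS.
Weak formulation: find u (satisfying any essential BC) such that ∫_0^π u'(x) v'(x) dx = ∫_0^π f v dx − v(π) + v(0) for all v ∈ V (Neumann data are natural BCs: they enter the RHS as boundary terms).
Substituting f(x) = 2*x^2 - x + π*(3 - 4*π)/6, the right-hand side is ∫_0^π (2*x^2 - x + π*(3 - 4*π)/6) v dx − v(π) + v(0).
Compatibility check (pure Neumann): taking v ≡ 1 ∈ V gives 0 = ∫_0^π f dx + (-1) − (-1), i.e. ∫_0^π f dx must equal u'(0) − u'(π) = 0. Indeed ∫_0^π (2*x^2 - x + π*(3 - 4*π)/6) dx = 0, so the data are compatible. The solution is then unique only up to an additive constant (fix it e.g. by requiring ∫_0^π u dx = 0).


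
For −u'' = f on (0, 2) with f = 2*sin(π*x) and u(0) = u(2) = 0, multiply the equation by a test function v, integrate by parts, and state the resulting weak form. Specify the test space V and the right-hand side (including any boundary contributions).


V = H^1_0(0, 2) (so v(0) = v(2) = 0); weak form: ∫_0^2 u'v' dx = ∫_0^2 (2*sin(π*x)) v dx for all v ∈ V.

Multiply both sides by a test function v and integrate from 0 to 2:
  ∫_0^2 −u''(x) v(x) dx = ∫_0^2 f(x) v(x) dx.
Integrate the LHS by parts once:
  ∫_0^2 −u'' v dx = −[u'(x) v(x)]_0^2 + ∫_0^2 u'(x) v'(x) dx.
Thus ∫_0^2 u'(x) v'(x) dx = ∫_0^2 f(x) v(x) dx + [u'(x) v(x)]_0^2.
Choose V so that boundary terms are either known or forced to vanish.
u is Dirichlet: u(0) = u(2) = 0. Let V = H^1_0(0, 2); then v(0) = v(2) = 0, and [u' v]_0^2 = 0.
Weak formulation: find u (satisfying any essential BC) such that ∫_0^2 u'(x) v'(x) dx = ∫_0^2 f v dx for all v ∈ V.
Substituting f(x) = 2*sin(π*x), the right-hand side is ∫_0^2 (2*sin(π*x)) v dx.


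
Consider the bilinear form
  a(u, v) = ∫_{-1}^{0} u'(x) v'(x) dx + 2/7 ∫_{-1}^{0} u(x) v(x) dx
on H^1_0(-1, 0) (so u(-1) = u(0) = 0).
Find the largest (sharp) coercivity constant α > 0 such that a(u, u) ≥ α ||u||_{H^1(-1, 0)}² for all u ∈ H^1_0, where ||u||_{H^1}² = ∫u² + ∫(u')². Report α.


α = (2/7 + π^2)/(1 + π^2)

Coercivity of a(·,·) on H^1_0(-1, 0) means a(u, u) ≥ α ||u||_{H^1}² for every u ∈ H^1_0.
The interval has length L = 1, and Poincaré/coercivity depend only on L. Here a(u, u) = ∫(u')² + (2/7)·∫u².
Here 0 < c = 2/7 < 1. The condition a(u,u) ≥ α||u||_{H^1}² reads (1−α)∫(u')² ≥ (α−c)∫u². Any admissible α is ≤ 1 (rapidly oscillating u have ∫u²/∫(u')² → 0), and α = 1 would force 0 ≥ (1−c)∫u², impossible since c < 1; so 1−α > 0. By the sharp Poincaré inequality on H^1_0 of an interval of length L, ∫(u')² ≥ (π/L)²∫u² with equality for the first sine mode sin(π(x−x₀)/L) (x₀ the left endpoint), so the inequality holds for all u iff (1−α)(π/L)² ≥ α − c, i.e. α ≤ ((π/L)² + c)/((π/L)² + 1) = (1 + c(L/π)²)/(1 + (L/π)²). With (π/L)² = π^2 and c = 2/7, the largest admissible constant is α = ((π/L)² + c)/((π/L)² + 1).
Simplifying, α = (2/7 + π^2)/(1 + π^2).


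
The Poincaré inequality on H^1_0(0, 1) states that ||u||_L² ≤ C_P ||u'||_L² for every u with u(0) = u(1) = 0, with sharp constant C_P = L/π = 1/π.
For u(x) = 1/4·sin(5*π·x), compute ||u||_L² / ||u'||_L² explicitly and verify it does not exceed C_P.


||u||_L² / ||u'||_L² = 1/(5*π) < C_P = 1/π.

u(x) = 1/4·sin(5*π·x), so u'(x) = 5*π*cos(5*π*x)/4.
Writing u(x) = A·sin(kπx/L) with A = 1/4 and k = 5, use ∫_0^L sin²(kπx/L) dx = L/2 and ∫_0^L cos²(kπx/L) dx = L/2.
u² = 1/16·sin²(5*π·x) and (u')² = 25*π^2/16·cos²(5*π·x), and each of sin², cos² integrates to L/2 = 1/2 over (0, 1).
∫_0^1 u² dx = 1/32, so ||u||_L² = sqrt(2)/8.
∫_0^1 (u')² dx = 25*π^2/32, so ||u'||_L² = 5*sqrt(2)*π/8.
Ratio ||u||_L² / ||u'||_L² = 1/(5*π).
Sharp Poincaré constant on H^1_0(0, 1) is C_P = L/π = 1/π, achieved by sin(π·x).
This is the k = 5 harmonic; the ratio L/(kπ) is strictly less than C_P = L/π, consistent with the sharp inequality ||u||_L² ≤ C_P ||u'||_L².


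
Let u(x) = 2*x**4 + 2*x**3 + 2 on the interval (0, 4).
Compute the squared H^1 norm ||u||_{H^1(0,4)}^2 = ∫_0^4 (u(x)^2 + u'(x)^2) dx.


||u||_{H^1}^2 = 131127728/315

The H^1 norm (squared) on an interval (0, L) is
  ||u||_{H^1}^2 = ∫_0^L u(x)^2 dx + ∫_0^L u'(x)^2 dx.
Compute u'(x) = 8*x**3 + 6*x**2.
Then u(x)^2 = 4*x**8 + 8*x**7 + 4*x**6 + 8*x**4 + 8*x**3 + 4 and u'(x)^2 = 64*x**6 + 96*x**5 + 36*x**4.
Integrate each monomial from 0 to 4 using ∫_0^4 c·x^n dx = c·4^(n+1)/(n+1):
  ∫_0^4 u(x)^2 dx = ∫_0^4 (4*x^8 + 8*x^7 + 4*x^6 + 8*x^4 + 8*x^3 + 4) dx. Term by term:
    ∫_0^4 4*x^8 dx = 1048576/9;  ∫_0^4 8*x^7 dx = 65536;  ∫_0^4 4*x^6 dx = 65536/7;
    ∫_0^4 8*x^4 dx = 8192/5;  ∫_0^4 8*x^3 dx = 512;  ∫_0^4 4 dx = 16.
  Sum: 1048576/9 + 65536 + 65536/7 + 8192/5 + 512 + 16 = 60975536/315.
  ∫_0^4 u'(x)^2 dx = ∫_0^4 (64*x^6 + 96*x^5 + 36*x^4) dx. Term by term:
    ∫_0^4 64*x^6 dx = 1048576/7;  ∫_0^4 96*x^5 dx = 65536;  ∫_0^4 36*x^4 dx = 36864/5.
  Sum: 1048576/7 + 65536 + 36864/5 = 7794688/35.
Adding: ||u||_{H^1}^2 = 60975536/315 + 7794688/35 = 131127728/315.


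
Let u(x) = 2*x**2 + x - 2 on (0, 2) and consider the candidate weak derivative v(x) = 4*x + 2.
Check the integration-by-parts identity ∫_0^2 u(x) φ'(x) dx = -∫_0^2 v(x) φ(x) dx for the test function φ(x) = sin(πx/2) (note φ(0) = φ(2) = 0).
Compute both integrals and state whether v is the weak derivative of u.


LHS = -20/π, RHS = -24/π. No, v is not the weak derivative of u.

u(x) = 2*x**2 + x - 2, classical derivative u'(x) = 4*x + 1.
φ(x) = sin(πx/2), so φ'(x) = π*cos(π*x/2)/2.
Note φ(0) = φ(2) = 0, so the boundary term u·φ vanishes.
LHS = ∫_0^2 u(x) φ'(x) dx = ∫_0^2 (π*x^2*cos(π*x/2) + π*x*cos(π*x/2)/2 - π*cos(π*x/2)) dx. Term by term:
  ∫_0^2 -π*cos(π*x/2) dx = 0;  ∫_0^2 π*x^2*cos(π*x/2) dx = -16/π;  ∫_0^2 π*x*cos(π*x/2)/2 dx = -4/π.
Sum: 0 − 16/π − 4/π = -20/π.
So LHS = -20/π.
∫_0^2 v(x) φ(x) dx = ∫_0^2 (4*x*sin(π*x/2) + 2*sin(π*x/2)) dx. Term by term:
  ∫_0^2 2*sin(π*x/2) dx = 8/π;  ∫_0^2 4*x*sin(π*x/2) dx = 16/π.
Sum: 8/π + 16/π = 24/π.
So RHS = -∫_0^2 v(x) φ(x) dx = -24/π.
LHS − RHS = 4/π ≠ 0, so the identity fails.
(For a valid weak derivative the identity must hold for EVERY test function, in particular this one. The failure shows v is NOT the weak derivative of u.)
Correct weak derivative would be u'(x) = 4*x + 1.


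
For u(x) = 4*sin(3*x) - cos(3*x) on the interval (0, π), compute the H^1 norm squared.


||u||_{H^1(0,π)}^2 = 85*π

u'(x) = 3*sin(3*x) + 12*cos(3*x).
Expand u² and (u')² and integrate term by term on (0, π), using: for integers n ≥ 1, ∫_0^π sin²(nx) dx = ∫_0^π cos²(nx) dx = π/2; for n ≠ n', ∫_0^π sin(nx)sin(n'x) dx = ∫_0^π cos(nx)cos(n'x) dx = 0; and by product-to-sum, ∫_0^π sin(nx)cos(n'x) dx = ½∫_0^π [sin((n+n')x) + sin((n−n')x)] dx, which is 0 when n+n' is even and 2n/(n²−n'²) when n+n' is odd (it need not vanish on (0, π)).
  u² squared terms: (-1)²·∫cos(3x)² dx = 1·π/2 = π/2;  (4)²·∫sin(3x)² dx = 16·π/2 = 8*π.
  u² cross terms: 2·(-1)·(4)·∫cos(3x)·sin(3x) dx = -8·(0) = 0.
  So ∫_0^π u² dx = π/2 + 8*π + 0 = 17*π/2.
  (u')² squared terms: (3)²·∫sin(3x)² dx = 9·π/2 = 9*π/2;  (12)²·∫cos(3x)² dx = 144·π/2 = 72*π.
  (u')² cross terms: 2·(3)·(12)·∫sin(3x)·cos(3x) dx = 72·(0) = 0.
  So ∫_0^π (u')² dx = 9*π/2 + 72*π + 0 = 153*π/2.
||u||_{H^1}^2 = (17*π/2) + (153*π/2) = 85*π.


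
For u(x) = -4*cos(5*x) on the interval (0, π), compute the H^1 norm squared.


||u||_{H^1(0,π)}^2 = 208*π

u'(x) = 20*sin(5*x).
Expand u² and (u')² and integrate term by term on (0, π), using: for integers n ≥ 1, ∫_0^π sin²(nx) dx = ∫_0^π cos²(nx) dx = π/2; for n ≠ n', ∫_0^π sin(nx)sin(n'x) dx = ∫_0^π cos(nx)cos(n'x) dx = 0; and by product-to-sum, ∫_0^π sin(nx)cos(n'x) dx = ½∫_0^π [sin((n+n')x) + sin((n−n')x)] dx, which is 0 when n+n' is even and 2n/(n²−n'²) when n+n' is odd (it need not vanish on (0, π)).
  u² squared terms: (-4)²·∫cos(5x)² dx = 16·π/2 = 8*π.
  So ∫_0^π u² dx = 8*π.
  (u')² squared terms: (20)²·∫sin(5x)² dx = 400·π/2 = 200*π.
  So ∫_0^π (u')² dx = 200*π.
||u||_{H^1}^2 = (8*π) + (200*π) = 208*π.


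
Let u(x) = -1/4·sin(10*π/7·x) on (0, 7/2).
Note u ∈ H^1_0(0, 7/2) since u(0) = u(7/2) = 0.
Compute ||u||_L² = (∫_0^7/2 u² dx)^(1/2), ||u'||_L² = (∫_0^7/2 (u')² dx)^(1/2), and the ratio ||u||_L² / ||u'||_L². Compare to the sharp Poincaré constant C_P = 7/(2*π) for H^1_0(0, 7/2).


||u||_L² / ||u'||_L² = 7/(10*π) < C_P = 7/(2*π).

u(x) = -1/4·sin(10*π/7·x), so u'(x) = -5*π*cos(10*π*x/7)/14.
Writing u(x) = A·sin(kπx/L) with A = -1/4 and k = 5, use ∫_0^L sin²(kπx/L) dx = L/2 and ∫_0^L cos²(kπx/L) dx = L/2.
u² = 1/16·sin²(10*π/7·x) and (u')² = 25*π^2/196·cos²(10*π/7·x), and each of sin², cos² integrates to L/2 = 7/4 over (0, 7/2).
∫_0^7/2 u² dx = 7/64, so ||u||_L² = sqrt(7)/8.
∫_0^7/2 (u')² dx = 25*π^2/112, so ||u'||_L² = 5*sqrt(7)*π/28.
Ratio ||u||_L² / ||u'||_L² = 7/(10*π).
Sharp Poincaré constant on H^1_0(0, 7/2) is C_P = L/π = 7/(2*π), achieved by sin(2*π/7·x).
This is the k = 5 harmonic; the ratio L/(kπ) is strictly less than C_P = L/π, consistent with the sharp inequality ||u||_L² ≤ C_P ||u'||_L².


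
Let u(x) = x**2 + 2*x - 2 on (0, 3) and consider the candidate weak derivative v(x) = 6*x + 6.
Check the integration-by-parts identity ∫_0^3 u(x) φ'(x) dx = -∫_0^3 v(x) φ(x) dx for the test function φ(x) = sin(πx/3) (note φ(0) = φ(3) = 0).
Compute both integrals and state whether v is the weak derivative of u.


LHS = -30/π, RHS = -90/π. No, v is not the weak derivative of u.

u(x) = x**2 + 2*x - 2, classical derivative u'(x) = 2*x + 2.
φ(x) = sin(πx/3), so φ'(x) = π*cos(π*x/3)/3.
Note φ(0) = φ(3) = 0, so the boundary term u·φ vanishes.
LHS = ∫_0^3 u(x) φ'(x) dx = ∫_0^3 (π*x^2*cos(π*x/3)/3 + 2*π*x*cos(π*x/3)/3 - 2*π*cos(π*x/3)/3) dx. Term by term:
  ∫_0^3 -2*π*cos(π*x/3)/3 dx = 0;  ∫_0^3 π*x^2*cos(π*x/3)/3 dx = -18/π;  ∫_0^3 2*π*x*cos(π*x/3)/3 dx = -12/π.
Sum: 0 − 18/π − 12/π = -30/π.
So LHS = -30/π.
∫_0^3 v(x) φ(x) dx = ∫_0^3 (6*x*sin(π*x/3) + 6*sin(π*x/3)) dx. Term by term:
  ∫_0^3 6*sin(π*x/3) dx = 36/π;  ∫_0^3 6*x*sin(π*x/3) dx = 54/π.
Sum: 36/π + 54/π = 90/π.
So RHS = -∫_0^3 v(x) φ(x) dx = -90/π.
LHS − RHS = 60/π ≠ 0, so the identity fails.
(For a valid weak derivative the identity must hold for EVERY test function, in particular this one. The failure shows v is NOT the weak derivative of u.)
Correct weak derivative would be u'(x) = 2*x + 2.


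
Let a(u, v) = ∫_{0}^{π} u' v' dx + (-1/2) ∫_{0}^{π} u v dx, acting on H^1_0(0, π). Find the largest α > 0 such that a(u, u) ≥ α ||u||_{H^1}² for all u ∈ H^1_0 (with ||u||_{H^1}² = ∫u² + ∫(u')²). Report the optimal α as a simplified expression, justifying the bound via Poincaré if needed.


α = 1/4

Coercivity of a(·,·) on H^1_0(0, π) means a(u, u) ≥ α ||u||_{H^1}² for every u ∈ H^1_0.
The interval has length L = π, and Poincaré/coercivity depend only on L. Here a(u, u) = ∫(u')² + (-1/2)·∫u².
Here c = -1/2 < 0 with |c| < (π/L)² = 1, so coercivity still holds. The condition a(u,u) ≥ α||u||_{H^1}² reads (1−α)∫(u')² ≥ (α−c)∫u². Any admissible α is ≤ 1 (rapidly oscillating u have ∫u²/∫(u')² → 0), and α = 1 would force 0 ≥ (1−c)∫u², impossible since c < 1; so 1−α > 0. By the sharp Poincaré inequality on H^1_0 of an interval of length L, ∫(u')² ≥ (π/L)²∫u² with equality for the first sine mode sin(π(x−x₀)/L) (x₀ the left endpoint), so the inequality holds for all u iff (1−α)(π/L)² ≥ α − c, i.e. α ≤ ((π/L)² + c)/((π/L)² + 1) = (1 + c(L/π)²)/(1 + (L/π)²). (Direct route, valid since c ≤ 0: Poincaré gives c∫u² ≥ c(L/π)²∫(u')², so a(u,u) ≥ (1 + c(L/π)²)∫(u')², while ||u||_{H^1}² ≤ (1 + (L/π)²)∫(u')²; dividing yields the same α.) With (π/L)² = 1 and c = -1/2, the largest admissible constant is α = ((π/L)² + c)/((π/L)² + 1).
Simplifying, α = 1/4.


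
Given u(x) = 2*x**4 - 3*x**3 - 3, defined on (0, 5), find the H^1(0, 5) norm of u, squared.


||u||_{H^1}^2 = 48373460/63

The H^1 norm (squared) on an interval (0, L) is
  ||u||_{H^1}^2 = ∫_0^L u(x)^2 dx + ∫_0^L u'(x)^2 dx.
Compute u'(x) = 8*x**3 - 9*x**2.
Then u(x)^2 = 4*x**8 - 12*x**7 + 9*x**6 - 12*x**4 + 18*x**3 + 9 and u'(x)^2 = 64*x**6 - 144*x**5 + 81*x**4.
Integrate each monomial from 0 to 5 using ∫_0^5 c·x^n dx = c·5^(n+1)/(n+1):
  ∫_0^5 u(x)^2 dx = ∫_0^5 (4*x^8 - 12*x^7 + 9*x^6 - 12*x^4 + 18*x^3 + 9) dx. Term by term:
    ∫_0^5 4*x^8 dx = 7812500/9;  ∫_0^5 -12*x^7 dx = -1171875/2;  ∫_0^5 9*x^6 dx = 703125/7;
    ∫_0^5 -12*x^4 dx = -7500;  ∫_0^5 18*x^3 dx = 5625/2;  ∫_0^5 9 dx = 45.
  Sum: 7812500/9 − 1171875/2 + 703125/7 − 7500 + 5625/2 + 45 = 23809085/63.
  ∫_0^5 u'(x)^2 dx = ∫_0^5 (64*x^6 - 144*x^5 + 81*x^4) dx. Term by term:
    ∫_0^5 64*x^6 dx = 5000000/7;  ∫_0^5 -144*x^5 dx = -375000;  ∫_0^5 81*x^4 dx = 50625.
  Sum: 5000000/7 − 375000 + 50625 = 2729375/7.
Adding: ||u||_{H^1}^2 = 23809085/63 + 2729375/7 = 48373460/63.


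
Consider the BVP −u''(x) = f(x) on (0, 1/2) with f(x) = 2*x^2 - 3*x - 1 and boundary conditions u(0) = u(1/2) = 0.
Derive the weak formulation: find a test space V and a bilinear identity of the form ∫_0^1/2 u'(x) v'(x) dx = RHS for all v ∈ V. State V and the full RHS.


V = H^1_0(0, 1/2) (so v(0) = v(1/2) = 0); weak form: ∫_0^1/2 u'v' dx = ∫_0^1/2 (2*x^2 - 3*x - 1) v dx for all v ∈ V.

Multiply both sides by a test function v and integrate from 0 to 1/2:
  ∫_0^1/2 −u''(x) v(x) dx = ∫_0^1/2 f(x) v(x) dx.
Integrate the LHS by parts once:
  ∫_0^1/2 −u'' v dx = −[u'(x) v(x)]_0^1/2 + ∫_0^1/2 u'(x) v'(x) dx.
Thus ∫_0^1/2 u'(x) v'(x) dx = ∫_0^1/2 f(x) v(x) dx + [u'(x) v(x)]_0^1/2.
Choose V so that boundary terms are either known or forced to vanish.
u is Dirichlet: u(0) = u(1/2) = 0. Let V = H^1_0(0, 1/2); then v(0) = v(1/2) = 0, and [u' v]_0^1/2 = 0.
Weak formulation: find u (satisfying any essential BC) such that ∫_0^1/2 u'(x) v'(x) dx = ∫_0^1/2 f v dx for all v ∈ V.
Substituting f(x) = 2*x^2 - 3*x - 1, the right-hand side is ∫_0^1/2 (2*x^2 - 3*x - 1) v dx.


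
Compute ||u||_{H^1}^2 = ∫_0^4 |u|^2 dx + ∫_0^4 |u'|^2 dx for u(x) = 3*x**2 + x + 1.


||u||_{H^1}^2 = 48968/15

The H^1 norm (squared) on an interval (0, L) is
  ||u||_{H^1}^2 = ∫_0^L u(x)^2 dx + ∫_0^L u'(x)^2 dx.
Compute u'(x) = 6*x + 1.
Then u(x)^2 = 9*x**4 + 6*x**3 + 7*x**2 + 2*x + 1 and u'(x)^2 = 36*x**2 + 12*x + 1.
Integrate each monomial from 0 to 4 using ∫_0^4 c·x^n dx = c·4^(n+1)/(n+1):
  ∫_0^4 u(x)^2 dx = ∫_0^4 (9*x^4 + 6*x^3 + 7*x^2 + 2*x + 1) dx. Term by term:
    ∫_0^4 9*x^4 dx = 9216/5;  ∫_0^4 6*x^3 dx = 384;  ∫_0^4 7*x^2 dx = 448/3;
    ∫_0^4 2*x dx = 16;  ∫_0^4 1 dx = 4.
  Sum: 9216/5 + 384 + 448/3 + 16 + 4 = 35948/15.
  ∫_0^4 u'(x)^2 dx = ∫_0^4 (36*x^2 + 12*x + 1) dx. Term by term:
    ∫_0^4 36*x^2 dx = 768;  ∫_0^4 12*x dx = 96;  ∫_0^4 1 dx = 4.
  Sum: 768 + 96 + 4 = 868.
Adding: ||u||_{H^1}^2 = 35948/15 + 868 = 48968/15.


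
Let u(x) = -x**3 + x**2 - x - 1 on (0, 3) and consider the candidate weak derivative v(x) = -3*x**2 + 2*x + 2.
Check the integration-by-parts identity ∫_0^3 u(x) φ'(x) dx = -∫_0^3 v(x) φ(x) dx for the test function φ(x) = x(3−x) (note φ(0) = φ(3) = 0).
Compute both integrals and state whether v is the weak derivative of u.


LHS = 549/20, RHS = 279/20. No, v is not the weak derivative of u.

u(x) = -x**3 + x**2 - x - 1, classical derivative u'(x) = -3*x**2 + 2*x - 1.
φ(x) = x(3−x), so φ'(x) = 3 - 2*x.
Note φ(0) = φ(3) = 0, so the boundary term u·φ vanishes.
LHS = ∫_0^3 u(x) φ'(x) dx = ∫_0^3 (2*x^4 - 5*x^3 + 5*x^2 - x - 3) dx. Term by term:
  ∫_0^3 2*x^4 dx = 486/5;  ∫_0^3 -5*x^3 dx = -405/4;  ∫_0^3 5*x^2 dx = 45;
  ∫_0^3 -x dx = -9/2;  ∫_0^3 -3 dx = -9.
Sum: 486/5 − 405/4 + 45 − 9/2 − 9 = 549/20.
So LHS = 549/20.
∫_0^3 v(x) φ(x) dx = ∫_0^3 (3*x^4 - 11*x^3 + 4*x^2 + 6*x) dx. Term by term:
  ∫_0^3 3*x^4 dx = 729/5;  ∫_0^3 -11*x^3 dx = -891/4;  ∫_0^3 4*x^2 dx = 36;
  ∫_0^3 6*x dx = 27.
Sum: 729/5 − 891/4 + 36 + 27 = -279/20.
So RHS = -∫_0^3 v(x) φ(x) dx = 279/20.
LHS − RHS = 27/2 ≠ 0, so the identity fails.
(For a valid weak derivative the identity must hold for EVERY test function, in particular this one. The failure shows v is NOT the weak derivative of u.)
Correct weak derivative would be u'(x) = -3*x**2 + 2*x - 1.


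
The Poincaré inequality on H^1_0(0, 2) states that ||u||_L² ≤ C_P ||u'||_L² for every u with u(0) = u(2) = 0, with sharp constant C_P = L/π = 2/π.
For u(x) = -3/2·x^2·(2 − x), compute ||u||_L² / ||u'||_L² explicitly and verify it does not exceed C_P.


||u||_L² / ||u'||_L² = sqrt(14)/7 < C_P = 2/π.

u(x) = -3/2·x^2·(2 − x), so u'(x) = 3*x*(3*x - 4)/2.
u(x) = -3/2·x^2·(2 − x) vanishes at x = 0 and x = 2, so u ∈ H^1_0(0, 2). Differentiate via the product rule and integrate the resulting polynomials term by term.
  ∫_0^2 u² dx = ∫_0^2 (9*x^6/4 - 9*x^5 + 9*x^4) dx. Term by term:
    ∫_0^2 9*x^6/4 dx = 288/7;  ∫_0^2 -9*x^5 dx = -96;  ∫_0^2 9*x^4 dx = 288/5.
  Sum: 288/7 − 96 + 288/5 = 96/35.
  ∫_0^2 (u')² dx = ∫_0^2 (81*x^4/4 - 54*x^3 + 36*x^2) dx. Term by term:
    ∫_0^2 81*x^4/4 dx = 648/5;  ∫_0^2 -54*x^3 dx = -216;  ∫_0^2 36*x^2 dx = 96.
  Sum: 648/5 − 216 + 96 = 48/5.
∫_0^2 u² dx = 96/35, so ||u||_L² = 4*sqrt(210)/35.
∫_0^2 (u')² dx = 48/5, so ||u'||_L² = 4*sqrt(15)/5.
Ratio ||u||_L² / ||u'||_L² = sqrt(14)/7.
Sharp Poincaré constant on H^1_0(0, 2) is C_P = L/π = 2/π, achieved by sin(π/2·x).
A polynomial bump cannot attain the sharp Poincaré constant (only the first sine eigenfunction does), so the ratio is strictly less than C_P, consistent with ||u||_L² ≤ C_P ||u'||_L².
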